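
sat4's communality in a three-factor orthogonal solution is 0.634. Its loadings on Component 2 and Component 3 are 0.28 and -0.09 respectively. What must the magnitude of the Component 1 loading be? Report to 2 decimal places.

Under orthogonal rotation h² = Σλ², so λ_Component 1² = h² − (0.0865) = 0.634 − 0.0865 = 0.5475.
|λ| = √0.5475 = 0.7399.

0.74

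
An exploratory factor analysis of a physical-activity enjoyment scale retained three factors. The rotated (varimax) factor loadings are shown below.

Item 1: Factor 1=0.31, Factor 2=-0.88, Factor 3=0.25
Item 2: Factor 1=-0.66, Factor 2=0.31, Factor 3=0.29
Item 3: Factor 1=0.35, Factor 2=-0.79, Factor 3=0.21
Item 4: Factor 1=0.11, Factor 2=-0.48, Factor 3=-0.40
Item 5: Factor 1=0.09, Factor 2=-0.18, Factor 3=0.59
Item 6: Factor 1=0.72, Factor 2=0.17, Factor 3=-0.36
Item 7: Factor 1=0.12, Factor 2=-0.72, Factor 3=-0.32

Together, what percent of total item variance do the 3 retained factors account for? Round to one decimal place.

Communalities: 0.9330, 0.6158, 0.7907, 0.4025, 0.3886, 0.6769, 0.6352; Σh² = 4.4427.
Total variance with 7 standardized items is 7, so the solution explains 4.4427/7 = 0.6347 = 63.47%.

63.5%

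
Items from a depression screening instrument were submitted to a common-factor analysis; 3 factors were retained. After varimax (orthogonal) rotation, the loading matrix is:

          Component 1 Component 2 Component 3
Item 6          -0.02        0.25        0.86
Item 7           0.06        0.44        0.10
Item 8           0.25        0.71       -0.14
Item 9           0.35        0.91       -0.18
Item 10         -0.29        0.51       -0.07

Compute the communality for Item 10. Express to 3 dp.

h² = (-0.29)² + 0.51² + (-0.07)² = 0.0841 + 0.2601 + 0.0049 = 0.3491

0.349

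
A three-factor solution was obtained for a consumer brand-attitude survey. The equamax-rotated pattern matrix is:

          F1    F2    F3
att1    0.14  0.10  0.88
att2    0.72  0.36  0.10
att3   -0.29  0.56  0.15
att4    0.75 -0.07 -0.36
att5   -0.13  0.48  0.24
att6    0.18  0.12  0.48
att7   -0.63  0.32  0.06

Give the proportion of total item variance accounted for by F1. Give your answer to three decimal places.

0.233

SS loadings for F1 = 0.14² + 0.72² + (-0.29)² + 0.75² + (-0.13)² + 0.18² + (-0.63)² = 1.6308
Proportion of variance = 1.6308 / 7 = 0.2330.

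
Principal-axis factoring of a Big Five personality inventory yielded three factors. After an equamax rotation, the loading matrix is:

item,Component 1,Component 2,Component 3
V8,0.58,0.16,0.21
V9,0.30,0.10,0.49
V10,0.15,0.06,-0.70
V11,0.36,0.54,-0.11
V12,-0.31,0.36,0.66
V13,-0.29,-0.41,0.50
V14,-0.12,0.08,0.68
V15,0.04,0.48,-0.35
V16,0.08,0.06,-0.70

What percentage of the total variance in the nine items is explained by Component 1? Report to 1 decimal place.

8.7%

SS loadings for Component 1 = 0.58² + 0.30² + 0.15² + 0.36² + (-0.31)² + (-0.29)² + (-0.12)² + 0.04² + 0.08² = 0.7811
With 9 standardized items, total variance = 9. Proportion = 0.7811/9 = 0.0868 → 8.68%.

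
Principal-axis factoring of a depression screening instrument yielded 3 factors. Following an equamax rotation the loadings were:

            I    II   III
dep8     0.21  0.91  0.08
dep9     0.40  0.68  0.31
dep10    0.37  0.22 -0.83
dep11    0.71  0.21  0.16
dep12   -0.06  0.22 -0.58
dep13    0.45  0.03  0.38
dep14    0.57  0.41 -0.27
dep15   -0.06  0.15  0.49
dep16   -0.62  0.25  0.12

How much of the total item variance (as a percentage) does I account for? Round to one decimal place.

19.6%

SS loadings for I = 0.21² + 0.40² + 0.37² + 0.71² + (-0.06)² + 0.45² + 0.57² + (-0.06)² + (-0.62)² = 1.7641
With 9 standardized items, total variance = 9. Proportion = 1.7641/9 = 0.1960 → 19.60%.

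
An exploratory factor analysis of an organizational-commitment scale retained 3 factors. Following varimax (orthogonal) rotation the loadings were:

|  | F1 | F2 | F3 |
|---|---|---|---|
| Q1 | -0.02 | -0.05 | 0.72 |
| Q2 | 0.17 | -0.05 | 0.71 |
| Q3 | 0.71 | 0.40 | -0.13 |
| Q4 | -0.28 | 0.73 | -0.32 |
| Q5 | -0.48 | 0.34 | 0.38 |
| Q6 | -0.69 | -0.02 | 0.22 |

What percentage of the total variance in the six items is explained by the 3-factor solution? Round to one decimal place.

Communalities: 0.5213, 0.5355, 0.6810, 0.7137, 0.4904, 0.5249; Σh² = 3.4668.
Total variance with 6 standardized items is 6, so the solution explains 3.4668/6 = 0.5778 = 57.78%.

57.8%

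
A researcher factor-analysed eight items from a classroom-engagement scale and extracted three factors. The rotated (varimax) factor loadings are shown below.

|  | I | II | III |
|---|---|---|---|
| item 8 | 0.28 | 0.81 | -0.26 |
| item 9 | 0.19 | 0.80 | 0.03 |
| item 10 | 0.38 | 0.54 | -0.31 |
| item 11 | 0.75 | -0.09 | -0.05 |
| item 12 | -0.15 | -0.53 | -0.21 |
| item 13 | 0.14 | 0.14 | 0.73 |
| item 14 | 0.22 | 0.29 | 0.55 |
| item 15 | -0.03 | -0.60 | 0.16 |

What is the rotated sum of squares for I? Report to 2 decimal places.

0.91

SS loadings for I = 0.28² + 0.19² + 0.38² + 0.75² + (-0.15)² + 0.14² + 0.22² + (-0.03)² = 0.0784 + 0.0361 + 0.1444 + 0.5625 + 0.0225 + 0.0196 + 0.0484 + 0.0009 = 0.9128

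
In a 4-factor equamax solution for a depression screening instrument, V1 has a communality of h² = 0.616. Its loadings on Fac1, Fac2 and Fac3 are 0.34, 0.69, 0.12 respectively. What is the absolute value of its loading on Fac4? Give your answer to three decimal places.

0.099

Under orthogonal rotation h² = Σλ², so λ_Fac4² = h² − (0.6061) = 0.616 − 0.6061 = 0.0099.
|λ| = √0.0099 = 0.0995.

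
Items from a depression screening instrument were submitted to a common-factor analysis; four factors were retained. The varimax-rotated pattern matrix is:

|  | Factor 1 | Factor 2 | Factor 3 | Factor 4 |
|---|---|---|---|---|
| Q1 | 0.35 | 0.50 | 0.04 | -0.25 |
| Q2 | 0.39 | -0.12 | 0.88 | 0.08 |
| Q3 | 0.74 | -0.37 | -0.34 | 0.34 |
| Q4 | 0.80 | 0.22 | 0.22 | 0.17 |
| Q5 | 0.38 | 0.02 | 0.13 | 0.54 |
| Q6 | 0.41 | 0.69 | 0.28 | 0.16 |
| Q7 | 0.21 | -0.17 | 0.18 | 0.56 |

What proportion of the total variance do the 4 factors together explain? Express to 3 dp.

0.669

Communalities: 0.4366, 0.9473, 0.9157, 0.7657, 0.4533, 0.7482, 0.4190; Σh² = 4.6858.
Total variance with 7 standardized items is 7, so the solution explains 4.6858/7 = 0.6694.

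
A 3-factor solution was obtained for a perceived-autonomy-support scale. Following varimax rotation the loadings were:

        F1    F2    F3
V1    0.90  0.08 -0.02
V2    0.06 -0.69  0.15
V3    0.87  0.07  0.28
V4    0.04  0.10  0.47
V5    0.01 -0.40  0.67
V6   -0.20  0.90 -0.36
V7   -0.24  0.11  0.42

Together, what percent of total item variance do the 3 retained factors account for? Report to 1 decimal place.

60.4%

SS loadings by factor: 1.6698, 1.4795, 1.0771; total = 4.2264.
Total variance with 7 standardized items is 7, so the solution explains 4.2264/7 = 0.6038 = 60.38%.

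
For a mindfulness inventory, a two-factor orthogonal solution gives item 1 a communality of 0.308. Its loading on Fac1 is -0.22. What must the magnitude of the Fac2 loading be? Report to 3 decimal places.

0.510

Under orthogonal rotation h² = Σλ², so λ_Fac2² = h² − (0.0484) = 0.308 − 0.0484 = 0.2596.
|λ| = √0.2596 = 0.5095.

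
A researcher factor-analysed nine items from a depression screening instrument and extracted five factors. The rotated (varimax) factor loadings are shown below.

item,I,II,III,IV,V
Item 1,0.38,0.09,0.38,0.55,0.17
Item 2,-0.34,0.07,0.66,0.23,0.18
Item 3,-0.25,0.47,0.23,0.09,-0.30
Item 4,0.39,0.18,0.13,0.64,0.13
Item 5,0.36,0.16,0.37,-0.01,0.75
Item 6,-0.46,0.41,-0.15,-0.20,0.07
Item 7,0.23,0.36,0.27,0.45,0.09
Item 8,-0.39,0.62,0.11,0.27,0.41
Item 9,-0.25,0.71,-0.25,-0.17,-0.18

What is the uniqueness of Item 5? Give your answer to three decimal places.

0.145

h² = 0.36² + 0.16² + 0.37² + (-0.01)² + 0.75² = 0.1296 + 0.0256 + 0.1369 + 0.0001 + 0.5625 = 0.8547
Uniqueness u² = 1 − h² = 1 − 0.8547 = 0.1453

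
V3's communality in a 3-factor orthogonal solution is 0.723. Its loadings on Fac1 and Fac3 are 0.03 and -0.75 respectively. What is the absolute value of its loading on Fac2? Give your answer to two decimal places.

0.40

Under orthogonal rotation h² = Σλ², so λ_Fac2² = h² − (0.5634) = 0.723 − 0.5634 = 0.1596.
|λ| = √0.1596 = 0.3995.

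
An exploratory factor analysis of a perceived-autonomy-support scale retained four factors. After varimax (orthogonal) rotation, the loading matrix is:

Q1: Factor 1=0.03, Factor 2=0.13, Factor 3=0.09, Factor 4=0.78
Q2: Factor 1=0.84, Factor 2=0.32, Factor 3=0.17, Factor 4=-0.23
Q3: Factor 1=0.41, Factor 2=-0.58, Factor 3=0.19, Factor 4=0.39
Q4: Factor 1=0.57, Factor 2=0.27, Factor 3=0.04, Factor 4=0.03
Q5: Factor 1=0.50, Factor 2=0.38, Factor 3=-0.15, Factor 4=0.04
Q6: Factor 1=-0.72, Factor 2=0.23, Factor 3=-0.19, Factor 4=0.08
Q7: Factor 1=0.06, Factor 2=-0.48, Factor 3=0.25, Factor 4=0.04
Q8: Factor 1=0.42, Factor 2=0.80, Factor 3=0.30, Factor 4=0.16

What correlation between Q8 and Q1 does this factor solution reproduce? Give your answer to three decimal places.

0.268

r̂ = Σ λ_i·λ_j across factors = (0.42)(0.03) + (0.80)(0.13) + (0.30)(0.09) + (0.16)(0.78)
  = +0.0126 +0.1040 +0.0270 +0.1248 = 0.2684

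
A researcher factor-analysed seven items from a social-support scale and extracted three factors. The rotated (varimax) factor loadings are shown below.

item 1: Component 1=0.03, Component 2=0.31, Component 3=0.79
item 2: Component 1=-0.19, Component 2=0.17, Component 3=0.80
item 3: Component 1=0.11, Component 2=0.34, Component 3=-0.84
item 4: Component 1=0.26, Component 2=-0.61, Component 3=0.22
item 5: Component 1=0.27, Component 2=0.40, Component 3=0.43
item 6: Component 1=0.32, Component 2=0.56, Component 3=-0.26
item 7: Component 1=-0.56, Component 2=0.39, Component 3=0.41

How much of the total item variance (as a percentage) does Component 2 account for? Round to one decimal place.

SS loadings for Component 2 = 0.31² + 0.17² + 0.34² + (-0.61)² + 0.40² + 0.56² + 0.39² = 1.2384
With 7 standardized items, total variance = 7. Proportion = 1.2384/7 = 0.1769 → 17.69%.

17.7%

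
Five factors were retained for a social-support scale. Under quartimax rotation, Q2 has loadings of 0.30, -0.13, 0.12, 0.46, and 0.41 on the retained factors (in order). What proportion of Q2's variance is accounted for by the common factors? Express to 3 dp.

h² = 0.30² + (-0.13)² + 0.12² + 0.46² + 0.41² = 0.0900 + 0.0169 + 0.0144 + 0.2116 + 0.1681 = 0.5010

0.501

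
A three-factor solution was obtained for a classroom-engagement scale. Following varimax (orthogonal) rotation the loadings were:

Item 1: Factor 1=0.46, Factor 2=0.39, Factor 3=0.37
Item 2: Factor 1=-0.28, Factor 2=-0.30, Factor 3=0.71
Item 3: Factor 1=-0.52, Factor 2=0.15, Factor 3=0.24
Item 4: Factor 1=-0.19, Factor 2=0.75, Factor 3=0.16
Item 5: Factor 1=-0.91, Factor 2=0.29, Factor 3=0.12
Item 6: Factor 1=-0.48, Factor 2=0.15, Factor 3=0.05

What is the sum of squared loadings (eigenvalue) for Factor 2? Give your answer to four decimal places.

0.9337

SS loadings for Factor 2 = 0.39² + (-0.30)² + 0.15² + 0.75² + 0.29² + 0.15² = 0.1521 + 0.0900 + 0.0225 + 0.5625 + 0.0841 + 0.0225 = 0.9337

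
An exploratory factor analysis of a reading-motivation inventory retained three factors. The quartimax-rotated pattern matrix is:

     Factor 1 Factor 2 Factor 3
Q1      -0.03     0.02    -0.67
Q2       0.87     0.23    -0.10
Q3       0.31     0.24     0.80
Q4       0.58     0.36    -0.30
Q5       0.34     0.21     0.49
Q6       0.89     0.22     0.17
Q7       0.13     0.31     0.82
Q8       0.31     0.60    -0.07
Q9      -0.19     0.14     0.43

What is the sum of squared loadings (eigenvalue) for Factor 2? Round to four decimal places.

SS loadings for Factor 2 = 0.02² + 0.23² + 0.24² + 0.36² + 0.21² + 0.22² + 0.31² + 0.60² + 0.14² = 0.0004 + 0.0529 + 0.0576 + 0.1296 + 0.0441 + 0.0484 + 0.0961 + 0.3600 + 0.0196 = 0.8087

0.8087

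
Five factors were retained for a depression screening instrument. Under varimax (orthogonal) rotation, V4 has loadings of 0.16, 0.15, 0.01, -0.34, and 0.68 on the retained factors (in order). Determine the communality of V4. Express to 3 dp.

0.626

h² = 0.16² + 0.15² + 0.01² + (-0.34)² + 0.68² = 0.0256 + 0.0225 + 0.0001 + 0.1156 + 0.4624 = 0.6262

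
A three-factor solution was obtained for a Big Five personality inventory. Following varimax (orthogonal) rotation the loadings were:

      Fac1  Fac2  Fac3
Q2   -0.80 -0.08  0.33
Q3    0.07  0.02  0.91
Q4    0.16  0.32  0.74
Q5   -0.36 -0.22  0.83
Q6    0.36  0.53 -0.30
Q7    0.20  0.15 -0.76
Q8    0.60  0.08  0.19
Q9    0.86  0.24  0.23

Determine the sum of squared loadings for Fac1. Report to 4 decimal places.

SS loadings for Fac1 = (-0.80)² + 0.07² + 0.16² + (-0.36)² + 0.36² + 0.20² + 0.60² + 0.86² = 0.6400 + 0.0049 + 0.0256 + 0.1296 + 0.1296 + 0.0400 + 0.3600 + 0.7396 = 2.0693

2.0693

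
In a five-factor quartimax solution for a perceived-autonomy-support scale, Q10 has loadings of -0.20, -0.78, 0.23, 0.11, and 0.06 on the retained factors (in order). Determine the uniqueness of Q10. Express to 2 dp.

h² = (-0.20)² + (-0.78)² + 0.23² + 0.11² + 0.06² = 0.0400 + 0.6084 + 0.0529 + 0.0121 + 0.0036 = 0.7170
Uniqueness u² = 1 − h² = 1 − 0.7170 = 0.2830

0.28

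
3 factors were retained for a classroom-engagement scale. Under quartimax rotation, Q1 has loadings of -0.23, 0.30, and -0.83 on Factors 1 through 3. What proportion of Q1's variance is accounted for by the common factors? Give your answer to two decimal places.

0.83

h² = (-0.23)² + 0.30² + (-0.83)² = 0.0529 + 0.0900 + 0.6889 = 0.8318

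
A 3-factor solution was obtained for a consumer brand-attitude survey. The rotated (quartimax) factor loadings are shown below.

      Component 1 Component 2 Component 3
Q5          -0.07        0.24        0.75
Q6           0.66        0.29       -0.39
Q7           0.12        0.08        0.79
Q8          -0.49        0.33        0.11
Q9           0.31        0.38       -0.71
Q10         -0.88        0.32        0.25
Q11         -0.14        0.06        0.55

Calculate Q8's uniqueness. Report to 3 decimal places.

0.639

h² = (-0.49)² + 0.33² + 0.11² = 0.2401 + 0.1089 + 0.0121 = 0.3611
Uniqueness u² = 1 − h² = 1 − 0.3611 = 0.6389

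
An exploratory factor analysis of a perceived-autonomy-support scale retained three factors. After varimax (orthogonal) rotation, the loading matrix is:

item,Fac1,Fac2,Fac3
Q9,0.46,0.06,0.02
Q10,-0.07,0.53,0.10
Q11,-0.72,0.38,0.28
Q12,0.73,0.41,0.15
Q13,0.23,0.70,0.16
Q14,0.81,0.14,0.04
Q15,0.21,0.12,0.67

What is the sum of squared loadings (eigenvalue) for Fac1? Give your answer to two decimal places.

SS loadings for Fac1 = 0.46² + (-0.07)² + (-0.72)² + 0.73² + 0.23² + 0.81² + 0.21² = 0.2116 + 0.0049 + 0.5184 + 0.5329 + 0.0529 + 0.6561 + 0.0441 = 2.0209

2.02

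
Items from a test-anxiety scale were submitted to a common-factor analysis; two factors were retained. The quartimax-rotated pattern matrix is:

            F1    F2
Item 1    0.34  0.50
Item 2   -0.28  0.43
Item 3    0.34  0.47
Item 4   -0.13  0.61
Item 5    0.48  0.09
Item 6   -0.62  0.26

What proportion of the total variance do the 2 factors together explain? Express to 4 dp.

Communalities: 0.3656, 0.2633, 0.3365, 0.3890, 0.2385, 0.4520; Σh² = 2.0449.
Total variance with 6 standardized items is 6, so the solution explains 2.0449/6 = 0.3408.

0.3408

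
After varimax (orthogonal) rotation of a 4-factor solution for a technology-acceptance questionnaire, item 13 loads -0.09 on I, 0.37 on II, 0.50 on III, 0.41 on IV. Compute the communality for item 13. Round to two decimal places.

0.56

h² = (-0.09)² + 0.37² + 0.50² + 0.41² = 0.0081 + 0.1369 + 0.2500 + 0.1681 = 0.5631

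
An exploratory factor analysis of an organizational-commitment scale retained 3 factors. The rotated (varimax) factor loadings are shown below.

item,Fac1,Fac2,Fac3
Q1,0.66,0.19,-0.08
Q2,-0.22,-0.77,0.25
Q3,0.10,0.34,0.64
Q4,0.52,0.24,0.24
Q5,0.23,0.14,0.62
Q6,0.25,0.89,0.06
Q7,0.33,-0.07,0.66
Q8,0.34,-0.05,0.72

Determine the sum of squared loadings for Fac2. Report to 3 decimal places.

SS loadings for Fac2 = 0.19² + (-0.77)² + 0.34² + 0.24² + 0.14² + 0.89² + (-0.07)² + (-0.05)² = 0.0361 + 0.5929 + 0.1156 + 0.0576 + 0.0196 + 0.7921 + 0.0049 + 0.0025 = 1.6213

1.621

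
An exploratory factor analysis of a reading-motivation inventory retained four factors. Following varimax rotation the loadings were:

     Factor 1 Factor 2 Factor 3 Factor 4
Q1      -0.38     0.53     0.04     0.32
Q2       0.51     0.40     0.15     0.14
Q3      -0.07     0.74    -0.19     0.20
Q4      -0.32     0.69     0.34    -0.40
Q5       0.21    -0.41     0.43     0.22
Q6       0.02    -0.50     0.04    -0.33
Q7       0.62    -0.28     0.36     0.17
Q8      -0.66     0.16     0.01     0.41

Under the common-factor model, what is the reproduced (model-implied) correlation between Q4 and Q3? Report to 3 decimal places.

0.388

r̂ = Σ λ_i·λ_j across factors = (-0.32)(-0.07) + (0.69)(0.74) + (0.34)(-0.19) + (-0.40)(0.20)
  = +0.0224 +0.5106 -0.0646 -0.0800 = 0.3884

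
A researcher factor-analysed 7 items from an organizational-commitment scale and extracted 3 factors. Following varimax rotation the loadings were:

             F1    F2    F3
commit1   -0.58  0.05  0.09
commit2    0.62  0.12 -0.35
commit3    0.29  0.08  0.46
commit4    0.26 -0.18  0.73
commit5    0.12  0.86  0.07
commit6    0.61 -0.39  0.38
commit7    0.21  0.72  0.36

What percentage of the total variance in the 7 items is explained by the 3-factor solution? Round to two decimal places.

SS loadings by factor: 1.3031, 1.4658, 1.1540; total = 3.9229.
Total variance with 7 standardized items is 7, so the solution explains 3.9229/7 = 0.5604 = 56.04%.

56.04%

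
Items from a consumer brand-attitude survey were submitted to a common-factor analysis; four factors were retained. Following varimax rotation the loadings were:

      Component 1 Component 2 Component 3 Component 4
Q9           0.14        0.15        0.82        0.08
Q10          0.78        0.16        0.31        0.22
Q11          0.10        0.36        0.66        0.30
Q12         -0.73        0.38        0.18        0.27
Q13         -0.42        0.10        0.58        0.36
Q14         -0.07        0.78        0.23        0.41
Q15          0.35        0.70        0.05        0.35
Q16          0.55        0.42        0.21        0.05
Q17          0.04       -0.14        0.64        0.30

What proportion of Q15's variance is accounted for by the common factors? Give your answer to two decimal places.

0.74

h² = 0.35² + 0.70² + 0.05² + 0.35² = 0.1225 + 0.4900 + 0.0025 + 0.1225 = 0.7375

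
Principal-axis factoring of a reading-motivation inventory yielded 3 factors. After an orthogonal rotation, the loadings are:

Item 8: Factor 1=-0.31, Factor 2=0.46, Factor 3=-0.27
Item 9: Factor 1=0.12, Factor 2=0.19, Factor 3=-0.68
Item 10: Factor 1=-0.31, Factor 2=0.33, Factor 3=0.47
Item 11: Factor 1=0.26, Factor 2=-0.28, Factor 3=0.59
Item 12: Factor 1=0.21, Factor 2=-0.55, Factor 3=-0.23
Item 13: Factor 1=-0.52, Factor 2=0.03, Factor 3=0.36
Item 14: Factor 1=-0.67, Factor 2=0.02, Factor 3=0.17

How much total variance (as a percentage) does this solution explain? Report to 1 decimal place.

SS loadings by factor: 1.0376, 0.7388, 1.3157; total = 3.0921.
Total variance with 7 standardized items is 7, so the solution explains 3.0921/7 = 0.4417 = 44.17%.

44.2%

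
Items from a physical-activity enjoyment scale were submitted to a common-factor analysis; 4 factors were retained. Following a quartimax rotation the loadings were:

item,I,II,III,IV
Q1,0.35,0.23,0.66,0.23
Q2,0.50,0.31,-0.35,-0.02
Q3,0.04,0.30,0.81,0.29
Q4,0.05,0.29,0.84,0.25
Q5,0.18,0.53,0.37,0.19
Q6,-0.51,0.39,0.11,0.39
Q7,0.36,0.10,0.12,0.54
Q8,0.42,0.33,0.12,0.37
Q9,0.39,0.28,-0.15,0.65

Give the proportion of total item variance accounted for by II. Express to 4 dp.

SS loadings for II = 0.23² + 0.31² + 0.30² + 0.29² + 0.53² + 0.39² + 0.10² + 0.33² + 0.28² = 0.9534
Proportion of variance = 0.9534 / 9 = 0.1059.

0.1059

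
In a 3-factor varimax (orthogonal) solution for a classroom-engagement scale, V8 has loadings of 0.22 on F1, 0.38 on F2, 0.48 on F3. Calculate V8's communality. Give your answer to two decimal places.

h² = 0.22² + 0.38² + 0.48² = 0.0484 + 0.1444 + 0.2304 = 0.4232

0.42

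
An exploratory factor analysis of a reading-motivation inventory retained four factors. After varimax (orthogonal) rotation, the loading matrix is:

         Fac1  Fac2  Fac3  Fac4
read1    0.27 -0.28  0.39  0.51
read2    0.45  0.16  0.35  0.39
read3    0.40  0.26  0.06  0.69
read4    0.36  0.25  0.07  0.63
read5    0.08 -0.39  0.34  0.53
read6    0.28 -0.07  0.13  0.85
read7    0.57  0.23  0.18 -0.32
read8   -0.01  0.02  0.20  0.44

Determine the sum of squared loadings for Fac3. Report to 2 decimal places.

0.49

SS loadings for Fac3 = 0.39² + 0.35² + 0.06² + 0.07² + 0.34² + 0.13² + 0.18² + 0.20² = 0.1521 + 0.1225 + 0.0036 + 0.0049 + 0.1156 + 0.0169 + 0.0324 + 0.0400 = 0.4880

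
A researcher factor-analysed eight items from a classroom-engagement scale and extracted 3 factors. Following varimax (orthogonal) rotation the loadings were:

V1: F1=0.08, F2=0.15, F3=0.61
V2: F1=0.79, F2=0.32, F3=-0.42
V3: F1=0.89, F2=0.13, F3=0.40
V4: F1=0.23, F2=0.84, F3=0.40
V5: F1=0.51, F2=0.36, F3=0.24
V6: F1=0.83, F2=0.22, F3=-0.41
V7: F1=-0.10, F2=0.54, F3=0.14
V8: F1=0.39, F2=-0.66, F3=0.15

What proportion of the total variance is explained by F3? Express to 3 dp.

SS loadings for F3 = 0.61² + (-0.42)² + 0.40² + 0.40² + 0.24² + (-0.41)² + 0.14² + 0.15² = 1.1363
Proportion of variance = 1.1363 / 8 = 0.1420.

0.142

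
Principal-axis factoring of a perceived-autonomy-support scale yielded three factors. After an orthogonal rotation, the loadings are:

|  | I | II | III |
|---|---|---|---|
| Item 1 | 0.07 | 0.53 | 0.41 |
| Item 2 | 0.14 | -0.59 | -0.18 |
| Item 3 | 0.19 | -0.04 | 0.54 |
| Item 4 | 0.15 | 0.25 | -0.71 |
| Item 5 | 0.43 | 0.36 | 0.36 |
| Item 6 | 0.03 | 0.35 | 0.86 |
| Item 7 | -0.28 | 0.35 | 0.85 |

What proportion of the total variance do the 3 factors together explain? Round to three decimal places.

Communalities: 0.4539, 0.4001, 0.3293, 0.5891, 0.4441, 0.8630, 0.9234; Σh² = 4.0029.
Total variance with 7 standardized items is 7, so the solution explains 4.0029/7 = 0.5718.

0.572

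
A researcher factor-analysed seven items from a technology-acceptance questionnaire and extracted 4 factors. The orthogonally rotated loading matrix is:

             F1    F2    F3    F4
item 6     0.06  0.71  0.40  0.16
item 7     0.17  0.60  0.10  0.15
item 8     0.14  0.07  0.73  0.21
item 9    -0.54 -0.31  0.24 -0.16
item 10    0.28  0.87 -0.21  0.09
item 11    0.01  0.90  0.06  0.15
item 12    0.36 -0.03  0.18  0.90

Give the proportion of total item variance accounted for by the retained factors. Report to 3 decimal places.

Communalities: 0.6933, 0.4214, 0.6015, 0.4709, 0.8875, 0.8362, 0.9729; Σh² = 4.8837.
Total variance with 7 standardized items is 7, so the solution explains 4.8837/7 = 0.6977.

0.698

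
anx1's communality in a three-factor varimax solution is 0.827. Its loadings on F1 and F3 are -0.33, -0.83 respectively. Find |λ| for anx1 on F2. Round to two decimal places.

0.17

Under orthogonal rotation h² = Σλ², so λ_F2² = h² − (0.7978) = 0.827 − 0.7978 = 0.0292.
|λ| = √0.0292 = 0.1709.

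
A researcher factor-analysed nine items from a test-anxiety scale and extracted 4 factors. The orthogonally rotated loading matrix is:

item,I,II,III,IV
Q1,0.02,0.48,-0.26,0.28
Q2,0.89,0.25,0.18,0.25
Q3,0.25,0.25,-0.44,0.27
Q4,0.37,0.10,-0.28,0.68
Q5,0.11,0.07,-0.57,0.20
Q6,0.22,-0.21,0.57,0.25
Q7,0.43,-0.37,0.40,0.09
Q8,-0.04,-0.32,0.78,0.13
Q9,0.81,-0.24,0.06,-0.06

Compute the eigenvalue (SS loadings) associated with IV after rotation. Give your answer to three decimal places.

0.807

SS loadings for IV = 0.28² + 0.25² + 0.27² + 0.68² + 0.20² + 0.25² + 0.09² + 0.13² + (-0.06)² = 0.0784 + 0.0625 + 0.0729 + 0.4624 + 0.0400 + 0.0625 + 0.0081 + 0.0169 + 0.0036 = 0.8073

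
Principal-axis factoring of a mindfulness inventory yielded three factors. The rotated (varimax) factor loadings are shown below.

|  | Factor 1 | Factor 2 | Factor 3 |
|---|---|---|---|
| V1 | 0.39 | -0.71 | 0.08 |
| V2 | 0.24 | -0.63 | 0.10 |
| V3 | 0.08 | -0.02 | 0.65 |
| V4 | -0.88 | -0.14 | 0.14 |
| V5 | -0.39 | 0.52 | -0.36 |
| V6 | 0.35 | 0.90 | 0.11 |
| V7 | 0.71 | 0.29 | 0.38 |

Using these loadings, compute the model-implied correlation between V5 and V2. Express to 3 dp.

r̂ = Σ λ_i·λ_j across factors = (-0.39)(0.24) + (0.52)(-0.63) + (-0.36)(0.10)
  = -0.0936 -0.3276 -0.0360 = -0.4572

-0.457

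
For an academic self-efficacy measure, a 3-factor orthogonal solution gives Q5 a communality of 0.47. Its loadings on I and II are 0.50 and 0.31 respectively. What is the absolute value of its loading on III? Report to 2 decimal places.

Under orthogonal rotation h² = Σλ², so λ_III² = h² − (0.3461) = 0.47 − 0.3461 = 0.1239.
|λ| = √0.1239 = 0.3520.

0.35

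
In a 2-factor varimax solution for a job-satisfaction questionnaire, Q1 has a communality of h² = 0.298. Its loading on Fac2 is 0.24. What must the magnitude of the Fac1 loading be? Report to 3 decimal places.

Under orthogonal rotation h² = Σλ², so λ_Fac1² = h² − (0.0576) = 0.298 − 0.0576 = 0.2404.
|λ| = √0.2404 = 0.4903.

0.490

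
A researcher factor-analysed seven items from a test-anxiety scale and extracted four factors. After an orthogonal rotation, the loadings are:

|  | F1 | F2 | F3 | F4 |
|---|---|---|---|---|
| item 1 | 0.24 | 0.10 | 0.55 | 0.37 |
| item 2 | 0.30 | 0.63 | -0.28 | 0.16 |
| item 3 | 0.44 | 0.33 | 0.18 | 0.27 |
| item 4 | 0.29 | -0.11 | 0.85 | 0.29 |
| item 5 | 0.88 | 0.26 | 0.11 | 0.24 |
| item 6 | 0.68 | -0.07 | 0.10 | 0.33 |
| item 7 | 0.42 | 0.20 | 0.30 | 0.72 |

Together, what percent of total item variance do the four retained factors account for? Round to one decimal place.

SS loadings by factor: 1.8385, 0.6404, 1.2479, 1.0044; total = 4.7312.
Total variance with 7 standardized items is 7, so the solution explains 4.7312/7 = 0.6759 = 67.59%.

67.6%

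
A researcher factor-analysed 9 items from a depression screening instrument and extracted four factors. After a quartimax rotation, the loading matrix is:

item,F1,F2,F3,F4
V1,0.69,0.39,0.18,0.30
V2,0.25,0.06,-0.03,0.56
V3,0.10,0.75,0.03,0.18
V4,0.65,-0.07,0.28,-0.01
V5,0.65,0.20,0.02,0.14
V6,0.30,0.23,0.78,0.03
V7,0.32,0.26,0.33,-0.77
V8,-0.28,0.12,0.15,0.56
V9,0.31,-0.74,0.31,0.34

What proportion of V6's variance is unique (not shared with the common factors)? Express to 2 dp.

0.25

h² = 0.30² + 0.23² + 0.78² + 0.03² = 0.0900 + 0.0529 + 0.6084 + 0.0009 = 0.7522
Uniqueness u² = 1 − h² = 1 − 0.7522 = 0.2478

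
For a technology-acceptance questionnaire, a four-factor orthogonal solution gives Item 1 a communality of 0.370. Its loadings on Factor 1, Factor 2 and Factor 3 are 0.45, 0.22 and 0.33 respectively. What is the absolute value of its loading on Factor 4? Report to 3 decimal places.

0.101

Under orthogonal rotation h² = Σλ², so λ_Factor 4² = h² − (0.3598) = 0.370 − 0.3598 = 0.0102.
|λ| = √0.0102 = 0.1010.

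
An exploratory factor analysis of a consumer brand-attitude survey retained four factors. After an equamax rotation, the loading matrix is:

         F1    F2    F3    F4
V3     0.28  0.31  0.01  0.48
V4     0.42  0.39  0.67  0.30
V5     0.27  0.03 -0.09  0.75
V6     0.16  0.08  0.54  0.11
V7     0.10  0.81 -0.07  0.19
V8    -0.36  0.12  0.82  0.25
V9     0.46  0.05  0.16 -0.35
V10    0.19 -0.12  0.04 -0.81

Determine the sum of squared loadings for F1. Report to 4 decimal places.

0.7406

SS loadings for F1 = 0.28² + 0.42² + 0.27² + 0.16² + 0.10² + (-0.36)² + 0.46² + 0.19² = 0.0784 + 0.1764 + 0.0729 + 0.0256 + 0.0100 + 0.1296 + 0.2116 + 0.0361 = 0.7406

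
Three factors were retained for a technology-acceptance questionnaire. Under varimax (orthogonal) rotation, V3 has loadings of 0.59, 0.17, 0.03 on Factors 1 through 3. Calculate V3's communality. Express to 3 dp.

0.378

h² = 0.59² + 0.17² + 0.03² = 0.3481 + 0.0289 + 0.0009 = 0.3779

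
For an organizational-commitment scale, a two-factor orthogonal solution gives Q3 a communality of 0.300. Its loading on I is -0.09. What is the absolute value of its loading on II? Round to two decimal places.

Under orthogonal rotation h² = Σλ², so λ_II² = h² − (0.0081) = 0.300 − 0.0081 = 0.2919.
|λ| = √0.2919 = 0.5403.

0.54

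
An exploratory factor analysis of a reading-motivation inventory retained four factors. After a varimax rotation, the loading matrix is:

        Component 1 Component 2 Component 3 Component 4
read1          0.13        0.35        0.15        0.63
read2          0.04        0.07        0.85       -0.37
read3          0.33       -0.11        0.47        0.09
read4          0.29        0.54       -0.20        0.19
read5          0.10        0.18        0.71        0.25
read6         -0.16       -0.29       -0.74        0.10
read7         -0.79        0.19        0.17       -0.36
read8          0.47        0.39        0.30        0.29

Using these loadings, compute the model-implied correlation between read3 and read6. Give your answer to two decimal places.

-0.36

r̂ = Σ λ_i·λ_j across factors = (0.33)(-0.16) + (-0.11)(-0.29) + (0.47)(-0.74) + (0.09)(0.10)
  = -0.0528 +0.0319 -0.3478 +0.0090 = -0.3597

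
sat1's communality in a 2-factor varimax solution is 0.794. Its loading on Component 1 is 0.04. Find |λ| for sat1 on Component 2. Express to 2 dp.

0.89

Under orthogonal rotation h² = Σλ², so λ_Component 2² = h² − (0.0016) = 0.794 − 0.0016 = 0.7924.
|λ| = √0.7924 = 0.8902.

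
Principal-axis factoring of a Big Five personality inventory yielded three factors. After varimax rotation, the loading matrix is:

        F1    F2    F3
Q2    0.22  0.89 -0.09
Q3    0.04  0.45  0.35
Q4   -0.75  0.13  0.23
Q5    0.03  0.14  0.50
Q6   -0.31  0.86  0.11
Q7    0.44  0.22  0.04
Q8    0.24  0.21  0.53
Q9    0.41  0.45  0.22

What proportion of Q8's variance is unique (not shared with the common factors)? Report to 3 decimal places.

0.617

h² = 0.24² + 0.21² + 0.53² = 0.0576 + 0.0441 + 0.2809 = 0.3826
Uniqueness u² = 1 − h² = 1 − 0.3826 = 0.6174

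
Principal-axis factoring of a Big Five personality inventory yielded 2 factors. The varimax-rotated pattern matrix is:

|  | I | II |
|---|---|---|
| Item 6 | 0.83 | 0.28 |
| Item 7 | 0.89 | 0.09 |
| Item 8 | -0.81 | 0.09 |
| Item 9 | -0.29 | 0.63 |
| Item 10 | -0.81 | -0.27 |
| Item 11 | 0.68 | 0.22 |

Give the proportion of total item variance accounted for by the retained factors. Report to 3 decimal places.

0.659

SS loadings by factor: 3.3397, 0.6128; total = 3.9525.
Total variance with 6 standardized items is 6, so the solution explains 3.9525/6 = 0.6588.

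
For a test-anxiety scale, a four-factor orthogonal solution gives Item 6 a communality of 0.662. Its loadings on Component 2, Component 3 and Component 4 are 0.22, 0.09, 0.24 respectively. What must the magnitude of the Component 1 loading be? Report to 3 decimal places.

0.740

Under orthogonal rotation h² = Σλ², so λ_Component 1² = h² − (0.1141) = 0.662 − 0.1141 = 0.5479.
|λ| = √0.5479 = 0.7402.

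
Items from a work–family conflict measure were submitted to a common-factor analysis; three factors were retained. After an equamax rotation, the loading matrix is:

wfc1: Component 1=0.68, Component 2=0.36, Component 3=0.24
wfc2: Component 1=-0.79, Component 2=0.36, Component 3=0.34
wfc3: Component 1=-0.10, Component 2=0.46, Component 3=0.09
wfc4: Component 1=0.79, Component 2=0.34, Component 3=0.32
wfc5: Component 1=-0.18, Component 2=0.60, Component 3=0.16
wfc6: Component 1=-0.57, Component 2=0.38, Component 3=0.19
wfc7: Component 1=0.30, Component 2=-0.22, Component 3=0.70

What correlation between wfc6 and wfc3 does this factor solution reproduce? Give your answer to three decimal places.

0.249

r̂ = Σ λ_i·λ_j across factors = (-0.57)(-0.10) + (0.38)(0.46) + (0.19)(0.09)
  = +0.0570 +0.1748 +0.0171 = 0.2489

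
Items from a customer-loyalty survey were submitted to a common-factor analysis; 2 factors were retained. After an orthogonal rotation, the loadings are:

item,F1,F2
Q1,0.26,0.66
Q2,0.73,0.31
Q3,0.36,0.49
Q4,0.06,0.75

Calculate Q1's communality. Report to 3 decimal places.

0.503

h² = 0.26² + 0.66² = 0.0676 + 0.4356 = 0.5032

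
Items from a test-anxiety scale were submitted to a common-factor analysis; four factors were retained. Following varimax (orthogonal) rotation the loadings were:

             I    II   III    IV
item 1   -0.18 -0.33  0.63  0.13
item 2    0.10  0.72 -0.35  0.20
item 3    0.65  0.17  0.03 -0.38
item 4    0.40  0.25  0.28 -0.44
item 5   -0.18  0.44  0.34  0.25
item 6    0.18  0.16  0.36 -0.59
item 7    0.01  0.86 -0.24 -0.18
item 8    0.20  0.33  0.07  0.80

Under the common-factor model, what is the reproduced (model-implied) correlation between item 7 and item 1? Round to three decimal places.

r̂ = Σ λ_i·λ_j across factors = (0.01)(-0.18) + (0.86)(-0.33) + (-0.24)(0.63) + (-0.18)(0.13)
  = -0.0018 -0.2838 -0.1512 -0.0234 = -0.4602

-0.460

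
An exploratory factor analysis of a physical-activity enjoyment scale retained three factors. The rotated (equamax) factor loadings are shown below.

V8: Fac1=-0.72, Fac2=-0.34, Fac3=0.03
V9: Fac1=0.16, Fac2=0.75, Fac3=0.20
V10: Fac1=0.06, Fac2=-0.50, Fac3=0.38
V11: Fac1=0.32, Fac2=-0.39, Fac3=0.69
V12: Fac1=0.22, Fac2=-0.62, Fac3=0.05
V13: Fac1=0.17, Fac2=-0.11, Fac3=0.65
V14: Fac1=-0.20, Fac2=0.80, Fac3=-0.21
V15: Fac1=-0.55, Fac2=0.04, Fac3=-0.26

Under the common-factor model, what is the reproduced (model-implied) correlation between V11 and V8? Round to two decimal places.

-0.08

r̂ = Σ λ_i·λ_j across factors = (0.32)(-0.72) + (-0.39)(-0.34) + (0.69)(0.03)
  = -0.2304 +0.1326 +0.0207 = -0.0771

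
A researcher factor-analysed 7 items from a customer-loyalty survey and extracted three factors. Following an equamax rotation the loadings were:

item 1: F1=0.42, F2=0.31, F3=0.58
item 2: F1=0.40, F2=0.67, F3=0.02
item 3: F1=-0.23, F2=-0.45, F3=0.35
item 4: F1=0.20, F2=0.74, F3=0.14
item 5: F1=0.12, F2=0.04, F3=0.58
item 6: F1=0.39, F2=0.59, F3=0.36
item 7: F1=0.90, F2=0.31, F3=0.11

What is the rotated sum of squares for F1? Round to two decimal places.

1.41

SS loadings for F1 = 0.42² + 0.40² + (-0.23)² + 0.20² + 0.12² + 0.39² + 0.90² = 0.1764 + 0.1600 + 0.0529 + 0.0400 + 0.0144 + 0.1521 + 0.8100 = 1.4058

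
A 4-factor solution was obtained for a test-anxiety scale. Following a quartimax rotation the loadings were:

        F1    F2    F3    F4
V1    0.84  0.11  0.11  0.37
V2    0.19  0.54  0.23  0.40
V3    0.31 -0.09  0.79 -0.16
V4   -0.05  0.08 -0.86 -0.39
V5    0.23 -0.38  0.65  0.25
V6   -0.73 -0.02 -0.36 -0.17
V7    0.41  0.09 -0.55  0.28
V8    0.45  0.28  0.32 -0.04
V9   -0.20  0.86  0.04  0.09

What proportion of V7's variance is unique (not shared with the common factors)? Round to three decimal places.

h² = 0.41² + 0.09² + (-0.55)² + 0.28² = 0.1681 + 0.0081 + 0.3025 + 0.0784 = 0.5571
Uniqueness u² = 1 − h² = 1 − 0.5571 = 0.4429

0.443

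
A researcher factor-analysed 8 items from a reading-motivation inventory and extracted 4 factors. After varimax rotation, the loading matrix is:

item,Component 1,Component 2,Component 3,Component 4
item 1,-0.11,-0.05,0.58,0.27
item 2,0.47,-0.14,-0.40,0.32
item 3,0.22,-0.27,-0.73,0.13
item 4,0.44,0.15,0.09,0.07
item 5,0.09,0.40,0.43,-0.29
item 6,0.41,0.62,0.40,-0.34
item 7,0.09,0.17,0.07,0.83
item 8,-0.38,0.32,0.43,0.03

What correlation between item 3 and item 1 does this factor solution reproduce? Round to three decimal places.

r̂ = Σ λ_i·λ_j across factors = (0.22)(-0.11) + (-0.27)(-0.05) + (-0.73)(0.58) + (0.13)(0.27)
  = -0.0242 +0.0135 -0.4234 +0.0351 = -0.3990

-0.399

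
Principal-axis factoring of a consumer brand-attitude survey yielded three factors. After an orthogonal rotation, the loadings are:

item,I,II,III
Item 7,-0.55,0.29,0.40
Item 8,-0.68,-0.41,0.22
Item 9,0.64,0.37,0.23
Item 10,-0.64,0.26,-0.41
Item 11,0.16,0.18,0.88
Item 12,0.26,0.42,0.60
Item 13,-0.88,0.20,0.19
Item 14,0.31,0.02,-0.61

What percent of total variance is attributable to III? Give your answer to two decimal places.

SS loadings for III = 0.40² + 0.22² + 0.23² + (-0.41)² + 0.88² + 0.60² + 0.19² + (-0.61)² = 1.9720
With 8 standardized items, total variance = 8. Proportion = 1.9720/8 = 0.2465 → 24.65%.

24.65%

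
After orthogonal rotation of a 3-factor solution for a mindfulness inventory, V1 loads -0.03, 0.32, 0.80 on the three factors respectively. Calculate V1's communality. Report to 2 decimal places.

0.74

h² = (-0.03)² + 0.32² + 0.80² = 0.0009 + 0.1024 + 0.6400 = 0.7433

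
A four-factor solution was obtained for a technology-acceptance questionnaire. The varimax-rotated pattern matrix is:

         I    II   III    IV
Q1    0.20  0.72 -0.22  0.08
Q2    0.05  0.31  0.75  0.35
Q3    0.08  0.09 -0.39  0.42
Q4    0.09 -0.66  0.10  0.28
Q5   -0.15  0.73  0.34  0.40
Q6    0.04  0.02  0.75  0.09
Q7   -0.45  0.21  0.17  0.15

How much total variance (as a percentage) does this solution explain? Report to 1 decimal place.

Communalities: 0.6132, 0.7836, 0.3430, 0.5321, 0.8310, 0.5726, 0.2980; Σh² = 3.9735.
Total variance with 7 standardized items is 7, so the solution explains 3.9735/7 = 0.5676 = 56.76%.

56.8%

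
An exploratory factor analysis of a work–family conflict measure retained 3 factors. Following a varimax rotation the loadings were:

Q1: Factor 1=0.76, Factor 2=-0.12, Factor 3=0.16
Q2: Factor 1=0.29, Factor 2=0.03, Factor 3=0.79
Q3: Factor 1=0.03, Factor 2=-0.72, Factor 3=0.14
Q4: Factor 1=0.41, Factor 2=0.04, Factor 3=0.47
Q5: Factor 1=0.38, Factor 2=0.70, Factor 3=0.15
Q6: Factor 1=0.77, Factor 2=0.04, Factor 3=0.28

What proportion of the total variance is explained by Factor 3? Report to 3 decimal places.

0.165

SS loadings for Factor 3 = 0.16² + 0.79² + 0.14² + 0.47² + 0.15² + 0.28² = 0.9911
Proportion of variance = 0.9911 / 6 = 0.1652.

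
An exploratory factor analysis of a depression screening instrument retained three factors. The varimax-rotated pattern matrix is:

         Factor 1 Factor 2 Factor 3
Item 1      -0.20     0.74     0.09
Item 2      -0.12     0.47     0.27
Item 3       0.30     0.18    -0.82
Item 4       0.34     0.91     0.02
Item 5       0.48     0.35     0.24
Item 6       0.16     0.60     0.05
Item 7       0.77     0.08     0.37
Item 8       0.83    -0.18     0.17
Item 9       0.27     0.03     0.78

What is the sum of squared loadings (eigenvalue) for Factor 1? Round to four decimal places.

SS loadings for Factor 1 = (-0.20)² + (-0.12)² + 0.30² + 0.34² + 0.48² + 0.16² + 0.77² + 0.83² + 0.27² = 0.0400 + 0.0144 + 0.0900 + 0.1156 + 0.2304 + 0.0256 + 0.5929 + 0.6889 + 0.0729 = 1.8707

1.8707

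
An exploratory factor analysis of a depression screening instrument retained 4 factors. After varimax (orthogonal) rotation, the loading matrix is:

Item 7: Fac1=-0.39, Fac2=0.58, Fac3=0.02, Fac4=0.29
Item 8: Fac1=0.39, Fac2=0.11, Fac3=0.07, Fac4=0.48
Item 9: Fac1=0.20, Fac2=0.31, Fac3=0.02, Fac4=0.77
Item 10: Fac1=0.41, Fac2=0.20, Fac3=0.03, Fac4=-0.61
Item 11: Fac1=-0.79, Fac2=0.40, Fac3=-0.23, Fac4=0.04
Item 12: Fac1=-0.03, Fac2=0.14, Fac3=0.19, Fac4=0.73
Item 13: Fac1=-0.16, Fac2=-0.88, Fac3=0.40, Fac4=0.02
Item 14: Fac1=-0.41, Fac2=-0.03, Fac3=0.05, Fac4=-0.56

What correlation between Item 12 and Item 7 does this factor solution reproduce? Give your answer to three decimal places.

0.308

r̂ = Σ λ_i·λ_j across factors = (-0.03)(-0.39) + (0.14)(0.58) + (0.19)(0.02) + (0.73)(0.29)
  = +0.0117 +0.0812 +0.0038 +0.2117 = 0.3084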